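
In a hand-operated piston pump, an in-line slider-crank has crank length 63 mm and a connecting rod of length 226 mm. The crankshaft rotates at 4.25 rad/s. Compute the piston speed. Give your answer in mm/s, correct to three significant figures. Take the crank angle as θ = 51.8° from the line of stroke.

248

ω = 4.25 rad/s
For an in-line slider-crank, x = r cosθ + √(L² − r² sin²θ), so v = −rω sinθ·[1 + r cosθ/√(L² − r² sin²θ)].
With r = 0.063 m, L = 0.226 m, θ = 51.8°: √(L² − r² sin²θ) = 0.22051 m.
v = −0.063·4.25·0.78586·[1 + 0.063·0.61841/0.22051] = -0.24759 m/s.
|v| = 0.24759 m/s = 247.59 mm/s.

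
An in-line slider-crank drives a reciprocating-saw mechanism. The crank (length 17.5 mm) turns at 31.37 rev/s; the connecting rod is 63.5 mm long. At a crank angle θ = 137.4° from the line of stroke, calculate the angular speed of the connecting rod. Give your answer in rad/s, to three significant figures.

ω = 197.1 rad/s (converted from 31.37 rev/s).
The rod makes angle φ with the slider axis where L sinφ = r sinθ; differentiating, L cosφ·φ̇ = r ω cosθ.
L cosφ = √(L² − r² sin²θ) = 0.062385 m.
|ω_rod| = r ω |cosθ| / √(L² − r² sin²θ) = 0.0175·197.1·0.73610/0.062385 = 40.699 rad/s.

40.7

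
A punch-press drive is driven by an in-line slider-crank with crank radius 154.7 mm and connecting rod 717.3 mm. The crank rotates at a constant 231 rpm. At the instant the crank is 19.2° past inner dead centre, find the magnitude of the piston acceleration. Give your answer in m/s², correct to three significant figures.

101

ω = 2π·231/60 = 24.19 rad/s
x(θ) = r cosθ + √(L² − r² sin²θ); with ω constant, a = ω²·d²x/dθ².
d²x/dθ² = −r cosθ − r²(cos2θ)/√u − r⁴ sin²2θ/(4u^{3/2}),  u = L² − r² sin²θ = 0.511931 m².
Substituting r = 0.1547 m, L = 0.7173 m, θ = 19.2°: d²x/dθ² = -0.17246 m.
a = ω²·d²x/dθ² = (24.19)²·(-0.17246) = -100.92 m/s²;  |a| = 100.92 m/s².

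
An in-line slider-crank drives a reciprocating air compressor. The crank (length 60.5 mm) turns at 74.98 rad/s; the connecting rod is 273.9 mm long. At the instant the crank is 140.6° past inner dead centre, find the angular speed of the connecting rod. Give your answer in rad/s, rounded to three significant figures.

12.9

ω = 74.98 rad/s
The rod makes angle φ with the slider axis where L sinφ = r sinθ; differentiating, L cosφ·φ̇ = r ω cosθ.
L cosφ = √(L² − r² sin²θ) = 0.27119 m.
|ω_rod| = r ω |cosθ| / √(L² − r² sin²θ) = 0.0605·74.98·0.77273/0.27119 = 12.926 rad/s.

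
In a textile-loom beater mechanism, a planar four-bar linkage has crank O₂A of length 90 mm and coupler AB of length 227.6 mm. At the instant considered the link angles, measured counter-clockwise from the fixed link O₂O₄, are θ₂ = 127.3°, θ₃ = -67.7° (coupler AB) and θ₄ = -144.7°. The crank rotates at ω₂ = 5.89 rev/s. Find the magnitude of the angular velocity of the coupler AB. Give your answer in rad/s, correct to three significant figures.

ω₂ = 37.01 rad/s (from 5.89 rev/s).
Differentiating the loop-closure r₂e^{iθ₂}+r₃e^{iθ₃}=r₁+r₄e^{iθ₄} gives r₂ω₂e^{iθ₂}+r₃ω₃e^{iθ₃}=r₄ω₄e^{iθ₄}.
Eliminating the other unknown: ω₃ = r₂ω₂ sin(θ₄−θ₂) / [r₃ sin(θ₃−θ₄)].
Numerator sine = +0.99939; denominator sine = +0.97437.
Result = 0.09·37.01·(+0.99939) / (0.2276·(+0.97437)) = +15.01 rad/s; magnitude 15.01 rad/s.

15.0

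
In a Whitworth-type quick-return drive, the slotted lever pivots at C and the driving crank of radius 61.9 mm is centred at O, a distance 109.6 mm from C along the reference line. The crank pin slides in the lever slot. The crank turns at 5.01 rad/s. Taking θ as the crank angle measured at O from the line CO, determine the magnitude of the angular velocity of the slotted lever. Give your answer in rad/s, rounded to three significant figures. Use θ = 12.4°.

1.80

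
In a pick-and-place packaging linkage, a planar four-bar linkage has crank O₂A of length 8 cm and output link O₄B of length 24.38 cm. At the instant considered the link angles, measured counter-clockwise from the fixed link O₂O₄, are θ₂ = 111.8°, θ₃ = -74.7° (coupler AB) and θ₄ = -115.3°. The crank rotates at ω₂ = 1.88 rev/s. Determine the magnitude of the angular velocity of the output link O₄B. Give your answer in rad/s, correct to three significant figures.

0.674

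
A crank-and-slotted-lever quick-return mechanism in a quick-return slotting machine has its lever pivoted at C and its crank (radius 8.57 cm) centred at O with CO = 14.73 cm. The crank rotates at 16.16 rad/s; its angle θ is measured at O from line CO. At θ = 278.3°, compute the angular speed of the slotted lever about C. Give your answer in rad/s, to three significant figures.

4.53

ω = 16.16 rad/s
Crank pin A relative to C: A = (d + r cosθ, r sinθ); lever angle φ = atan2(r sinθ, d + r cosθ).
Differentiating tanφ: φ̇ = rω(d cosθ + r)/(d² + r² + 2dr cosθ).
d² + r² + 2dr cosθ = |CA|² = 0.0326864 m²;  d cosθ + r = +0.10696 m.
|ω_lever| = |0.0857·16.16·+0.10696| / 0.0326864 = 4.532 rad/s.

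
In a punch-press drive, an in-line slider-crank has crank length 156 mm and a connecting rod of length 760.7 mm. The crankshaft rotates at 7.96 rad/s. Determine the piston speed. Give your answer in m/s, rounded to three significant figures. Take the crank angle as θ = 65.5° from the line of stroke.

ω = 7.96 rad/s
For an in-line slider-crank, x = r cosθ + √(L² − r² sin²θ), so v = −rω sinθ·[1 + r cosθ/√(L² − r² sin²θ)].
With r = 0.156 m, L = 0.7607 m, θ = 65.5°: √(L² − r² sin²θ) = 0.74734 m.
v = −0.156·7.96·0.90996·[1 + 0.156·0.41469/0.74734] = -1.2278 m/s.
|v| = 1.2278 m/s.

1.23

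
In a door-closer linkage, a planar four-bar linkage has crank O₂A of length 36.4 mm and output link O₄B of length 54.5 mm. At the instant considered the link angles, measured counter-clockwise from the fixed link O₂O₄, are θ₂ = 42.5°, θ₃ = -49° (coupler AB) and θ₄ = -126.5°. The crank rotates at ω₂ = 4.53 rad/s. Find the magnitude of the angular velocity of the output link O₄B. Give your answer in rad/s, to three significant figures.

ω₂ = 4.53 rad/s
Differentiating the loop-closure r₂e^{iθ₂}+r₃e^{iθ₃}=r₁+r₄e^{iθ₄} gives r₂ω₂e^{iθ₂}+r₃ω₃e^{iθ₃}=r₄ω₄e^{iθ₄}.
Eliminating the other unknown: ω₄ = r₂ω₂ sin(θ₂−θ₃) / [r₄ sin(θ₄−θ₃)].
Numerator sine = +0.99966; denominator sine = -0.97630.
Result = 0.0364·4.53·(+0.99966) / (0.0545·(-0.97630)) = -3.0979 rad/s; magnitude 3.0979 rad/s.

3.10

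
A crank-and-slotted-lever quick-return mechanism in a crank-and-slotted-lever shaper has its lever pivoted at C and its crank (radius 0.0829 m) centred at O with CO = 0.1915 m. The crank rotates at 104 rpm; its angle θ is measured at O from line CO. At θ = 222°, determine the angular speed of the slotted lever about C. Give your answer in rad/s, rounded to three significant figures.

ω = 10.89 rad/s (from 104 rpm).
Crank pin A relative to C: A = (d + r cosθ, r sinθ); lever angle φ = atan2(r sinθ, d + r cosθ).
Differentiating tanφ: φ̇ = rω(d cosθ + r)/(d² + r² + 2dr cosθ).
d² + r² + 2dr cosθ = |CA|² = 0.0199493 m²;  d cosθ + r = -0.059412 m.
|ω_lever| = |0.0829·10.89·-0.059412| / 0.0199493 = 2.6888 rad/s.

2.69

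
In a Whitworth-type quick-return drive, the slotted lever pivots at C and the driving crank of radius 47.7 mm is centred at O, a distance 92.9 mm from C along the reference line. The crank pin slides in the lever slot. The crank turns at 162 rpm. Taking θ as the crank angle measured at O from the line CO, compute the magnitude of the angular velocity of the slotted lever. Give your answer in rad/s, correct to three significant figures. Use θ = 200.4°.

ω = 16.96 rad/s (from 162 rpm).
Crank pin A relative to C: A = (d + r cosθ, r sinθ); lever angle φ = atan2(r sinθ, d + r cosθ).
Differentiating tanφ: φ̇ = rω(d cosθ + r)/(d² + r² + 2dr cosθ).
d² + r² + 2dr cosθ = |CA|² = 0.00259889 m²;  d cosθ + r = -0.039373 m.
|ω_lever| = |0.0477·16.96·-0.039373| / 0.00259889 = 12.26 rad/s.

12.3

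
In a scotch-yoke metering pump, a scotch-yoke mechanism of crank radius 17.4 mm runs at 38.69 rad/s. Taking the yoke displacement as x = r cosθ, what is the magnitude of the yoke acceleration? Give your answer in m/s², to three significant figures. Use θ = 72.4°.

7.88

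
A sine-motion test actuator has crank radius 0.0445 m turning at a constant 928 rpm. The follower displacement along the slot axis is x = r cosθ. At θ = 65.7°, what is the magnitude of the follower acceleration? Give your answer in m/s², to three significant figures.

ω = 97.18 rad/s (from 928 rpm).
x = r cosθ ⇒ ẍ = −rω² cosθ (ω constant).
|a| = rω²|cosθ| = 0.0445·(97.18)²·|cos 65.7°| = 172.94 m/s².

173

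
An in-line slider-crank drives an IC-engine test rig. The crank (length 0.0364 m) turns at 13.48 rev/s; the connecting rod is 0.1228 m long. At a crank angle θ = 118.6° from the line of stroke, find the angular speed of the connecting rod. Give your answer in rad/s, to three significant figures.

12.4

ω = 84.7 rad/s (converted from 13.48 rev/s).
The rod makes angle φ with the slider axis where L sinφ = r sinθ; differentiating, L cosφ·φ̇ = r ω cosθ.
L cosφ = √(L² − r² sin²θ) = 0.11857 m.
|ω_rod| = r ω |cosθ| / √(L² − r² sin²θ) = 0.0364·84.7·0.47869/0.11857 = 12.447 rad/s.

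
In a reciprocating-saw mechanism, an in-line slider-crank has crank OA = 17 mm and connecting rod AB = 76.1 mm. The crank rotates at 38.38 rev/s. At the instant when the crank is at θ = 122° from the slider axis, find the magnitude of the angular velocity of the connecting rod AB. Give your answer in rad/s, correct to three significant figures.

29.1

ω = 241.1 rad/s (converted from 38.38 rev/s).
The rod makes angle φ with the slider axis where L sinφ = r sinθ; differentiating, L cosφ·φ̇ = r ω cosθ.
L cosφ = √(L² − r² sin²θ) = 0.074722 m.
|ω_rod| = r ω |cosθ| / √(L² − r² sin²θ) = 0.017·241.1·0.52992/0.074722 = 29.073 rad/s.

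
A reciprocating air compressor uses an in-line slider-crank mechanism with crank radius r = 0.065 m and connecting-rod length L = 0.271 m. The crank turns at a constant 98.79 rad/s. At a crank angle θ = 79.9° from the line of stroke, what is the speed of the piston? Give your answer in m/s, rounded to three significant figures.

6.60

ω = 98.79 rad/s
For an in-line slider-crank, x = r cosθ + √(L² − r² sin²θ), so v = −rω sinθ·[1 + r cosθ/√(L² − r² sin²θ)].
With r = 0.065 m, L = 0.271 m, θ = 79.9°: √(L² − r² sin²θ) = 0.26334 m.
v = −0.065·98.79·0.98450·[1 + 0.065·0.17537/0.26334] = -6.5955 m/s.
|v| = 6.5955 m/s.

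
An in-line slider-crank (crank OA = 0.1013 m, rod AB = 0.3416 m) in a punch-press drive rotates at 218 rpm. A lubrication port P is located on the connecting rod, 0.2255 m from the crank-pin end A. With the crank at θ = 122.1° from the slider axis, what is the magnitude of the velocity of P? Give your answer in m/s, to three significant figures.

1.80

ω = 22.83 rad/s.  Crank-pin speed |V_A| = rω = 2.3126 m/s, perpendicular to OA.
Rod angle: sinφ = −(r/L) sinθ ⇒ φ = -14.549°; ω_rod = −rω cosθ/√(L²−r²sin²θ) = +3.7167 rad/s.
V_P = V_A + ω_rod × AP, with AP = 0.2255 m along the rod.
Components: V_Px = −rω sinθ − a·ω_rod·sinφ = -1.7485 m/s;  V_Py = rω cosθ + a·ω_rod·cosφ = -0.41767 m/s.
|V_P| = √(V_Px² + V_Py²) = 1.7977 m/s.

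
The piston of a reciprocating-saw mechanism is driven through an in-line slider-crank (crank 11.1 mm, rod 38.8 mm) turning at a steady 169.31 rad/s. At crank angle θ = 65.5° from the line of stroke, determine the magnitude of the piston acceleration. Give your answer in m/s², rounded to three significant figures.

ω = 169.3 rad/s
x(θ) = r cosθ + √(L² − r² sin²θ); with ω constant, a = ω²·d²x/dθ².
d²x/dθ² = −r cosθ − r²(cos2θ)/√u − r⁴ sin²2θ/(4u^{3/2}),  u = L² − r² sin²θ = 0.00140342 m².
Substituting r = 0.0111 m, L = 0.0388 m, θ = 65.5°: d²x/dθ² = -0.0024865 m.
a = ω²·d²x/dθ² = (169.3)²·(-0.0024865) = -71.277 m/s²;  |a| = 71.277 m/s².

71.3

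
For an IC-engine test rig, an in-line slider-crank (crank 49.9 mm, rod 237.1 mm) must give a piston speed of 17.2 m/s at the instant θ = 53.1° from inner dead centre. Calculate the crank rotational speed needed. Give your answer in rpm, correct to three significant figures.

For an in-line slider-crank, |v_piston| = rω|sinθ|·[1 + r cosθ/√(L² − r² sin²θ)].
With r = 0.0499 m, L = 0.2371 m, θ = 53.1°: the bracketed kinematic factor |dx/dθ| = 0.04502 m.
ω = v/|dx/dθ| = 17.2/0.04502 = 382.05 rad/s.
N = 60ω/(2π) = 3648.4 rpm.

3650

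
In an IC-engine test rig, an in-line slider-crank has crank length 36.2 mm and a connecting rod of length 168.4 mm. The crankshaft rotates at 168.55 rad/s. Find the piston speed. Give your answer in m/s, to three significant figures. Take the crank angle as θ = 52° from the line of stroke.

5.45

ω = 168.6 rad/s
For an in-line slider-crank, x = r cosθ + √(L² − r² sin²θ), so v = −rω sinθ·[1 + r cosθ/√(L² − r² sin²θ)].
With r = 0.0362 m, L = 0.1684 m, θ = 52°: √(L² − r² sin²θ) = 0.16597 m.
v = −0.0362·168.6·0.78801·[1 + 0.0362·0.61566/0.16597] = -5.4537 m/s.
|v| = 5.4537 m/s.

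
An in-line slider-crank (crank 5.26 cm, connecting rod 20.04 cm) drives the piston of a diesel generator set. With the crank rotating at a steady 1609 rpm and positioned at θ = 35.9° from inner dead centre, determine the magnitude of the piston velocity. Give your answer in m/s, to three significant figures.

ω = 2π·1609/60 = 168.5 rad/s
For an in-line slider-crank, x = r cosθ + √(L² − r² sin²θ), so v = −rω sinθ·[1 + r cosθ/√(L² − r² sin²θ)].
With r = 0.0526 m, L = 0.2004 m, θ = 35.9°: √(L² − r² sin²θ) = 0.19801 m.
v = −0.0526·168.5·0.58637·[1 + 0.0526·0.81004/0.19801] = -6.3152 m/s.
|v| = 6.3152 m/s.

6.32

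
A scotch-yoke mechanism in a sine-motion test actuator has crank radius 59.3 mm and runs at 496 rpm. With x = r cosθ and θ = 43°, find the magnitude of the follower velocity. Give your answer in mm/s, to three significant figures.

2100

ω = 51.94 rad/s (from 496 rpm).
x = r cosθ ⇒ ẋ = −rω sinθ.
|v| = rω|sinθ| = 0.0593·51.94·|sin 43°| = 2.1006 m/s = 2100.6 mm/s.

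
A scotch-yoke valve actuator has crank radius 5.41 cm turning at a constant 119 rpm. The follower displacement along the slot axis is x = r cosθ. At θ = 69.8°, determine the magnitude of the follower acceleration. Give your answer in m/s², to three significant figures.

2.90

ω = 12.46 rad/s (from 119 rpm).
x = r cosθ ⇒ ẍ = −rω² cosθ (ω constant).
|a| = rω²|cosθ| = 0.0541·(12.46)²·|cos 69.8°| = 2.901 m/s².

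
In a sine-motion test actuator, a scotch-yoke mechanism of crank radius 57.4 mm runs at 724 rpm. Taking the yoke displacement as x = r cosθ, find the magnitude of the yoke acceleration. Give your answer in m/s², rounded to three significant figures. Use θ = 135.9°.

237

ω = 75.82 rad/s (from 724 rpm).
x = r cosθ ⇒ ẍ = −rω² cosθ (ω constant).
|a| = rω²|cosθ| = 0.0574·(75.82)²·|cos 135.9°| = 236.94 m/s².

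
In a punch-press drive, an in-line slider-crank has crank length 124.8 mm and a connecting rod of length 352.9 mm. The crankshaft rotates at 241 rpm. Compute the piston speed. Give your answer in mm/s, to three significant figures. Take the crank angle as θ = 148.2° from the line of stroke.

ω = 2π·241/60 = 25.24 rad/s
For an in-line slider-crank, x = r cosθ + √(L² − r² sin²θ), so v = −rω sinθ·[1 + r cosθ/√(L² − r² sin²θ)].
With r = 0.1248 m, L = 0.3529 m, θ = 148.2°: √(L² − r² sin²θ) = 0.34672 m.
v = −0.1248·25.24·0.52696·[1 + 0.1248·-0.84989/0.34672] = -1.152 m/s.
|v| = 1.152 m/s = 1152 mm/s.

1150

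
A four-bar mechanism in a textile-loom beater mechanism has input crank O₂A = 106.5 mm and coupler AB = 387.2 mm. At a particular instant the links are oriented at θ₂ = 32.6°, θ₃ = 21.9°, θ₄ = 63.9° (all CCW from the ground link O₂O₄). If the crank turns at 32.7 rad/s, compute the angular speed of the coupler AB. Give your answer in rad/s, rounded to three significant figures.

6.98

ω₂ = 32.7 rad/s
Differentiating the loop-closure r₂e^{iθ₂}+r₃e^{iθ₃}=r₁+r₄e^{iθ₄} gives r₂ω₂e^{iθ₂}+r₃ω₃e^{iθ₃}=r₄ω₄e^{iθ₄}.
Eliminating the other unknown: ω₃ = r₂ω₂ sin(θ₄−θ₂) / [r₃ sin(θ₃−θ₄)].
Numerator sine = +0.51952; denominator sine = -0.66913.
Result = 0.1065·32.7·(+0.51952) / (0.3872·(-0.66913)) = -6.9832 rad/s; magnitude 6.9832 rad/s.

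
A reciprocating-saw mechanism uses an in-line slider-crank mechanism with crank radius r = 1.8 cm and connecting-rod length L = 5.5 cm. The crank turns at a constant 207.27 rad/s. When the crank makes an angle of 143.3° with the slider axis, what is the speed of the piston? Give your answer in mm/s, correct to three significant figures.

ω = 207.3 rad/s
For an in-line slider-crank, x = r cosθ + √(L² − r² sin²θ), so v = −rω sinθ·[1 + r cosθ/√(L² − r² sin²θ)].
With r = 0.018 m, L = 0.055 m, θ = 143.3°: √(L² − r² sin²θ) = 0.053938 m.
v = −0.018·207.3·0.59763·[1 + 0.018·-0.80178/0.053938] = -1.6331 m/s.
|v| = 1.6331 m/s = 1633.1 mm/s.

1630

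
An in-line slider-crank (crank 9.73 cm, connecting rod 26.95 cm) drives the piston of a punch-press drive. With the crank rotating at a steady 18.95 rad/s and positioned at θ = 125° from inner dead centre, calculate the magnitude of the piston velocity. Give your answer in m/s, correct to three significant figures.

ω = 18.95 rad/s
For an in-line slider-crank, x = r cosθ + √(L² − r² sin²θ), so v = −rω sinθ·[1 + r cosθ/√(L² − r² sin²θ)].
With r = 0.0973 m, L = 0.2695 m, θ = 125°: √(L² − r² sin²θ) = 0.25744 m.
v = −0.0973·18.95·0.81915·[1 + 0.0973·-0.57358/0.25744] = -1.183 m/s.
|v| = 1.183 m/s.

1.18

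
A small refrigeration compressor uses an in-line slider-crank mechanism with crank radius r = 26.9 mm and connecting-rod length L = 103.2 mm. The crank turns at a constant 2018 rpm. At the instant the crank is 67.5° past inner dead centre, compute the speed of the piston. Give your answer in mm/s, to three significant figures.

5790

ω = 2π·2018/60 = 211.3 rad/s
For an in-line slider-crank, x = r cosθ + √(L² − r² sin²θ), so v = −rω sinθ·[1 + r cosθ/√(L² − r² sin²θ)].
With r = 0.0269 m, L = 0.1032 m, θ = 67.5°: √(L² − r² sin²θ) = 0.10016 m.
v = −0.0269·211.3·0.92388·[1 + 0.0269·0.38268/0.10016] = -5.7917 m/s.
|v| = 5.7917 m/s = 5791.7 mm/s.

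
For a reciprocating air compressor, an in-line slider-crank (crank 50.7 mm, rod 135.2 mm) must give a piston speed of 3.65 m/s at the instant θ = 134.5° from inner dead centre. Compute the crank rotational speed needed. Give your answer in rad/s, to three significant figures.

For an in-line slider-crank, |v_piston| = rω|sinθ|·[1 + r cosθ/√(L² − r² sin²θ)].
With r = 0.0507 m, L = 0.1352 m, θ = 134.5°: the bracketed kinematic factor |dx/dθ| = 0.026298 m.
ω = v/|dx/dθ| = 3.65/0.026298 = 138.8 rad/s.

139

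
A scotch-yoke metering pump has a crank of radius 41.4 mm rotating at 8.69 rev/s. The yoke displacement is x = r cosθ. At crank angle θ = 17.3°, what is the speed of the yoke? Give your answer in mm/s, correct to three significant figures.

ω = 54.6 rad/s (from 8.69 rev/s).
x = r cosθ ⇒ ẋ = −rω sinθ.
|v| = rω|sinθ| = 0.0414·54.6·|sin 17.3°| = 0.67221 m/s = 672.21 mm/s.

672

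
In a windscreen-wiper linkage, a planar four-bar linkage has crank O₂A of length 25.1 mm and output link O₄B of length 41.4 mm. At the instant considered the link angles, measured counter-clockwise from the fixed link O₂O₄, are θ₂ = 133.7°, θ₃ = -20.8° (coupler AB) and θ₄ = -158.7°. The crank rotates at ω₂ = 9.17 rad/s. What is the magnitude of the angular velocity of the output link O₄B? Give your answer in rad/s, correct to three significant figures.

3.57

ω₂ = 9.17 rad/s
Differentiating the loop-closure r₂e^{iθ₂}+r₃e^{iθ₃}=r₁+r₄e^{iθ₄} gives r₂ω₂e^{iθ₂}+r₃ω₃e^{iθ₃}=r₄ω₄e^{iθ₄}.
Eliminating the other unknown: ω₄ = r₂ω₂ sin(θ₂−θ₃) / [r₄ sin(θ₄−θ₃)].
Numerator sine = +0.43051; denominator sine = -0.67043.
Result = 0.0251·9.17·(+0.43051) / (0.0414·(-0.67043)) = -3.5701 rad/s; magnitude 3.5701 rad/s.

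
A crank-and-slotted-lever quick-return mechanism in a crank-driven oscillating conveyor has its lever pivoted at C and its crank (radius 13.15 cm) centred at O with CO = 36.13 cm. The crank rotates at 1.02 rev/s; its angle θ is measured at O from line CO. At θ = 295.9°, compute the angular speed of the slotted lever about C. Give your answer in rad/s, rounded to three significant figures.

ω = 6.409 rad/s (from 1.02 rev/s).
Crank pin A relative to C: A = (d + r cosθ, r sinθ); lever angle φ = atan2(r sinθ, d + r cosθ).
Differentiating tanφ: φ̇ = rω(d cosθ + r)/(d² + r² + 2dr cosθ).
d² + r² + 2dr cosθ = |CA|² = 0.189336 m²;  d cosθ + r = +0.28932 m.
|ω_lever| = |0.1315·6.409·+0.28932| / 0.189336 = 1.2878 rad/s.

1.29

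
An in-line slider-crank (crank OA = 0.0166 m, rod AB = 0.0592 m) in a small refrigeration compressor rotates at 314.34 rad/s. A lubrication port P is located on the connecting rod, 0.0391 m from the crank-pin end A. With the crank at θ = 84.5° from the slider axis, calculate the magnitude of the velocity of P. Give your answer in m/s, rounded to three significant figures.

5.29

ω = 314.3 rad/s.  Crank-pin speed |V_A| = rω = 5.218 m/s, perpendicular to OA.
Rod angle: sinφ = −(r/L) sinθ ⇒ φ = -16.207°; ω_rod = −rω cosθ/√(L²−r²sin²θ) = -8.7977 rad/s.
V_P = V_A + ω_rod × AP, with AP = 0.0391 m along the rod.
Components: V_Px = −rω sinθ − a·ω_rod·sinφ = -5.29 m/s;  V_Py = rω cosθ + a·ω_rod·cosφ = +0.16981 m/s.
|V_P| = √(V_Px² + V_Py²) = 5.2928 m/s.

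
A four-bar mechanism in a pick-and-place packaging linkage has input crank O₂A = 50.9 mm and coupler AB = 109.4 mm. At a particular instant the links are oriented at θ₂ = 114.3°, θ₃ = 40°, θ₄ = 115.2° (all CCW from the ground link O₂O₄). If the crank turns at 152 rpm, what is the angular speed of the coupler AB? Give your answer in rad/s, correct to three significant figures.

ω₂ = 15.92 rad/s (from 152 rpm).
Differentiating the loop-closure r₂e^{iθ₂}+r₃e^{iθ₃}=r₁+r₄e^{iθ₄} gives r₂ω₂e^{iθ₂}+r₃ω₃e^{iθ₃}=r₄ω₄e^{iθ₄}.
Eliminating the other unknown: ω₃ = r₂ω₂ sin(θ₄−θ₂) / [r₃ sin(θ₃−θ₄)].
Numerator sine = +0.01571; denominator sine = -0.96682.
Result = 0.0509·15.92·(+0.01571) / (0.1094·(-0.96682)) = -0.12032 rad/s; magnitude 0.12032 rad/s.

0.120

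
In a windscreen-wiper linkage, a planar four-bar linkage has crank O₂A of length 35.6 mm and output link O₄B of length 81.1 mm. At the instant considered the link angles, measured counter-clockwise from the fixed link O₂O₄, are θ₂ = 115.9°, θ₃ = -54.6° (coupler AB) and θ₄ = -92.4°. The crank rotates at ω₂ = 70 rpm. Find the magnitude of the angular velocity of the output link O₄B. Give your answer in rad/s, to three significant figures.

0.867

ω₂ = 7.33 rad/s (from 70 rpm).
Differentiating the loop-closure r₂e^{iθ₂}+r₃e^{iθ₃}=r₁+r₄e^{iθ₄} gives r₂ω₂e^{iθ₂}+r₃ω₃e^{iθ₃}=r₄ω₄e^{iθ₄}.
Eliminating the other unknown: ω₄ = r₂ω₂ sin(θ₂−θ₃) / [r₄ sin(θ₄−θ₃)].
Numerator sine = +0.16505; denominator sine = -0.61291.
Result = 0.0356·7.33·(+0.16505) / (0.0811·(-0.61291)) = -0.8665 rad/s; magnitude 0.8665 rad/s.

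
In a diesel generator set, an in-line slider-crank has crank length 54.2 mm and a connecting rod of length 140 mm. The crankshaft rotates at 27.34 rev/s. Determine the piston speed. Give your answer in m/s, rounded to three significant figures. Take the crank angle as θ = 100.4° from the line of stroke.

ω = 2π·27.3 = 171.8 rad/s
For an in-line slider-crank, x = r cosθ + √(L² − r² sin²θ), so v = −rω sinθ·[1 + r cosθ/√(L² − r² sin²θ)].
With r = 0.0542 m, L = 0.14 m, θ = 100.4°: √(L² − r² sin²θ) = 0.12945 m.
v = −0.0542·171.8·0.98357·[1 + 0.0542·-0.18052/0.12945] = -8.4655 m/s.
|v| = 8.4655 m/s.

8.47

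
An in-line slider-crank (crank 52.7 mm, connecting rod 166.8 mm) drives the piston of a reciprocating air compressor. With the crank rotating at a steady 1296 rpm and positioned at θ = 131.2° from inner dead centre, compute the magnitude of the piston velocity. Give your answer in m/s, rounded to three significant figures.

4.23

ω = 2π·1296/60 = 135.7 rad/s
For an in-line slider-crank, x = r cosθ + √(L² − r² sin²θ), so v = −rω sinθ·[1 + r cosθ/√(L² − r² sin²θ)].
With r = 0.0527 m, L = 0.1668 m, θ = 131.2°: √(L² − r² sin²θ) = 0.16202 m.
v = −0.0527·135.7·0.75241·[1 + 0.0527·-0.65869/0.16202] = -4.2285 m/s.
|v| = 4.2285 m/s.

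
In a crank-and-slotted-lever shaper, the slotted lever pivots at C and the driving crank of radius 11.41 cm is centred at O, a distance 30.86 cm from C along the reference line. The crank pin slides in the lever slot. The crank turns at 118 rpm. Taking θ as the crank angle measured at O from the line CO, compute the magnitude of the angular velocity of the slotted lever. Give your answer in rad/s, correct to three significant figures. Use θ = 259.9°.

0.882

ω = 12.36 rad/s (from 118 rpm).
Crank pin A relative to C: A = (d + r cosθ, r sinθ); lever angle φ = atan2(r sinθ, d + r cosθ).
Differentiating tanφ: φ̇ = rω(d cosθ + r)/(d² + r² + 2dr cosθ).
d² + r² + 2dr cosθ = |CA|² = 0.095903 m²;  d cosθ + r = +0.059982 m.
|ω_lever| = |0.1141·12.36·+0.059982| / 0.095903 = 0.88183 rad/s.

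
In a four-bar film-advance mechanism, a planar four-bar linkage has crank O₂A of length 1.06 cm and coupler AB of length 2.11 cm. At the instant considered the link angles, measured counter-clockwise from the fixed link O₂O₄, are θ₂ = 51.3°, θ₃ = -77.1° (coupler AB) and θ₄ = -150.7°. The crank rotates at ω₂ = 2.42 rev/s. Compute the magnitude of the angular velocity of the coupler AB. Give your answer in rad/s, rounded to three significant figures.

ω₂ = 15.21 rad/s (from 2.42 rev/s).
Differentiating the loop-closure r₂e^{iθ₂}+r₃e^{iθ₃}=r₁+r₄e^{iθ₄} gives r₂ω₂e^{iθ₂}+r₃ω₃e^{iθ₃}=r₄ω₄e^{iθ₄}.
Eliminating the other unknown: ω₃ = r₂ω₂ sin(θ₄−θ₂) / [r₃ sin(θ₃−θ₄)].
Numerator sine = +0.37461; denominator sine = +0.95931.
Result = 0.0106·15.21·(+0.37461) / (0.0211·(+0.95931)) = +2.9829 rad/s; magnitude 2.9829 rad/s.

2.98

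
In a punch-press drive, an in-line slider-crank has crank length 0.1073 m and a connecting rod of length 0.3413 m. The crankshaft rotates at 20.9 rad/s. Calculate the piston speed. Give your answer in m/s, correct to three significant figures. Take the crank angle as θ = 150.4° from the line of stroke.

ω = 20.9 rad/s
For an in-line slider-crank, x = r cosθ + √(L² − r² sin²θ), so v = −rω sinθ·[1 + r cosθ/√(L² − r² sin²θ)].
With r = 0.1073 m, L = 0.3413 m, θ = 150.4°: √(L² − r² sin²θ) = 0.33716 m.
v = −0.1073·20.9·0.49394·[1 + 0.1073·-0.86949/0.33716] = -0.80118 m/s.
|v| = 0.80118 m/s.

0.801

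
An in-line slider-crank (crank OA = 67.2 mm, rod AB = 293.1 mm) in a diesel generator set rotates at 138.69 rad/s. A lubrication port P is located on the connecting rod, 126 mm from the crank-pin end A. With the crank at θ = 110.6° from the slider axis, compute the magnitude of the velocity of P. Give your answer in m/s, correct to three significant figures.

ω = 138.7 rad/s.  Crank-pin speed |V_A| = rω = 9.32 m/s, perpendicular to OA.
Rod angle: sinφ = −(r/L) sinθ ⇒ φ = -12.393°; ω_rod = −rω cosθ/√(L²−r²sin²θ) = +11.455 rad/s.
V_P = V_A + ω_rod × AP, with AP = 0.126 m along the rod.
Components: V_Px = −rω sinθ − a·ω_rod·sinφ = -8.4143 m/s;  V_Py = rω cosθ + a·ω_rod·cosφ = -1.8695 m/s.
|V_P| = √(V_Px² + V_Py²) = 8.6195 m/s.

8.62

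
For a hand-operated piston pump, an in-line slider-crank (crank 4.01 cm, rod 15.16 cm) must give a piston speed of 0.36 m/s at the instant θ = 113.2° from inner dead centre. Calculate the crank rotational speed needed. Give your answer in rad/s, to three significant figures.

For an in-line slider-crank, |v_piston| = rω|sinθ|·[1 + r cosθ/√(L² − r² sin²θ)].
With r = 0.0401 m, L = 0.1516 m, θ = 113.2°: the bracketed kinematic factor |dx/dθ| = 0.032898 m.
ω = v/|dx/dθ| = 0.36/0.032898 = 10.943 rad/s.

10.9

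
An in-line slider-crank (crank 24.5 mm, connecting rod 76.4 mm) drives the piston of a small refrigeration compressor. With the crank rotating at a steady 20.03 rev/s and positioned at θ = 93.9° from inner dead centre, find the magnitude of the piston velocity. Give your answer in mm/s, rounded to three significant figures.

3010

ω = 2π·20 = 125.9 rad/s
For an in-line slider-crank, x = r cosθ + √(L² − r² sin²θ), so v = −rω sinθ·[1 + r cosθ/√(L² − r² sin²θ)].
With r = 0.0245 m, L = 0.0764 m, θ = 93.9°: √(L² − r² sin²θ) = 0.072384 m.
v = −0.0245·125.9·0.99768·[1 + 0.0245·-0.06802/0.072384] = -3.0054 m/s.
|v| = 3.0054 m/s = 3005.4 mm/s.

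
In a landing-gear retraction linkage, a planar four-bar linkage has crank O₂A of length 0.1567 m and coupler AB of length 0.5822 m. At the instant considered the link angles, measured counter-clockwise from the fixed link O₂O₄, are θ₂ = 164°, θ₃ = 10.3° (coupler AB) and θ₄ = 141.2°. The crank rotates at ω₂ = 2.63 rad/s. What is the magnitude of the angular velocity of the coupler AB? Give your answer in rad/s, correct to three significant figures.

0.363

ω₂ = 2.63 rad/s
Differentiating the loop-closure r₂e^{iθ₂}+r₃e^{iθ₃}=r₁+r₄e^{iθ₄} gives r₂ω₂e^{iθ₂}+r₃ω₃e^{iθ₃}=r₄ω₄e^{iθ₄}.
Eliminating the other unknown: ω₃ = r₂ω₂ sin(θ₄−θ₂) / [r₃ sin(θ₃−θ₄)].
Numerator sine = -0.38752; denominator sine = -0.75585.
Result = 0.1567·2.63·(-0.38752) / (0.5822·(-0.75585)) = +0.36291 rad/s; magnitude 0.36291 rad/s.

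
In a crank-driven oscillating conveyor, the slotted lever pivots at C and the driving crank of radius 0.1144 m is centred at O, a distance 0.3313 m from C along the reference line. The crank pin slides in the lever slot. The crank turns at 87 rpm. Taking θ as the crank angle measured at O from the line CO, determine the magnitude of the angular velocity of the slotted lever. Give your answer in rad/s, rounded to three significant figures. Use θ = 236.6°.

0.873

ω = 9.111 rad/s (from 87 rpm).
Crank pin A relative to C: A = (d + r cosθ, r sinθ); lever angle φ = atan2(r sinθ, d + r cosθ).
Differentiating tanφ: φ̇ = rω(d cosθ + r)/(d² + r² + 2dr cosθ).
d² + r² + 2dr cosθ = |CA|² = 0.0811198 m²;  d cosθ + r = -0.067974 m.
|ω_lever| = |0.1144·9.111·-0.067974| / 0.0811198 = 0.87336 rad/s.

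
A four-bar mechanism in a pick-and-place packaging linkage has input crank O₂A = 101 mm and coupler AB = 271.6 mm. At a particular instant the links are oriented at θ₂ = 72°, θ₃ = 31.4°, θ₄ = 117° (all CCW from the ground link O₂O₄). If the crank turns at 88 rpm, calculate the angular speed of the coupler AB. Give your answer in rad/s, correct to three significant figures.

ω₂ = 9.215 rad/s (from 88 rpm).
Differentiating the loop-closure r₂e^{iθ₂}+r₃e^{iθ₃}=r₁+r₄e^{iθ₄} gives r₂ω₂e^{iθ₂}+r₃ω₃e^{iθ₃}=r₄ω₄e^{iθ₄}.
Eliminating the other unknown: ω₃ = r₂ω₂ sin(θ₄−θ₂) / [r₃ sin(θ₃−θ₄)].
Numerator sine = +0.70711; denominator sine = -0.99705.
Result = 0.101·9.215·(+0.70711) / (0.2716·(-0.99705)) = -2.4304 rad/s; magnitude 2.4304 rad/s.

2.43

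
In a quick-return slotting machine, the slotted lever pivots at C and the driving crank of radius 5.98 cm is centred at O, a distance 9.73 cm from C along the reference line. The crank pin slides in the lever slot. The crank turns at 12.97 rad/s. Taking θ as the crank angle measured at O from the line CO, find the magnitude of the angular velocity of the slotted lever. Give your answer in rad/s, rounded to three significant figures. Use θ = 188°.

18.7

ω = 12.97 rad/s
Crank pin A relative to C: A = (d + r cosθ, r sinθ); lever angle φ = atan2(r sinθ, d + r cosθ).
Differentiating tanφ: φ̇ = rω(d cosθ + r)/(d² + r² + 2dr cosθ).
d² + r² + 2dr cosθ = |CA|² = 0.0015195 m²;  d cosθ + r = -0.036553 m.
|ω_lever| = |0.0598·12.97·-0.036553| / 0.0015195 = 18.658 rad/s.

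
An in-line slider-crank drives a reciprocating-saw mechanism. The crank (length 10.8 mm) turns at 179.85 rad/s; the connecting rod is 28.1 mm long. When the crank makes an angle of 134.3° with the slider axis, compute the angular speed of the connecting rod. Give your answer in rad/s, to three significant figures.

50.2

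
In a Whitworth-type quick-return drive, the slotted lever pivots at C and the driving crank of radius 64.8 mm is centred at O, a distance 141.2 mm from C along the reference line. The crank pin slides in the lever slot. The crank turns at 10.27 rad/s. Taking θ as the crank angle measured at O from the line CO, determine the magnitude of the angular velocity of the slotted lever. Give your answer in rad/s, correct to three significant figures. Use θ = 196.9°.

ω = 10.27 rad/s
Crank pin A relative to C: A = (d + r cosθ, r sinθ); lever angle φ = atan2(r sinθ, d + r cosθ).
Differentiating tanφ: φ̇ = rω(d cosθ + r)/(d² + r² + 2dr cosθ).
d² + r² + 2dr cosθ = |CA|² = 0.00662725 m²;  d cosθ + r = -0.070302 m.
|ω_lever| = |0.0648·10.27·-0.070302| / 0.00662725 = 7.0596 rad/s.

7.06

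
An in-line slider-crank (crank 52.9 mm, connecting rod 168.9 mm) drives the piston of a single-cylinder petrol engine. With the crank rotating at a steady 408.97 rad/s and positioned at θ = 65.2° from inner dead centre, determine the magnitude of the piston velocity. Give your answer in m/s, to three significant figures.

ω = 409 rad/s
For an in-line slider-crank, x = r cosθ + √(L² − r² sin²θ), so v = −rω sinθ·[1 + r cosθ/√(L² − r² sin²θ)].
With r = 0.0529 m, L = 0.1689 m, θ = 65.2°: √(L² − r² sin²θ) = 0.16193 m.
v = −0.0529·409·0.90778·[1 + 0.0529·0.41945/0.16193] = -22.33 m/s.
|v| = 22.33 m/s.

22.3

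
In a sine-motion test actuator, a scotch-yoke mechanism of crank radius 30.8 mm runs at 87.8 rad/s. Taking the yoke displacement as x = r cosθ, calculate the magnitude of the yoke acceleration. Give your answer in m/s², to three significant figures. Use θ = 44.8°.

168

ω = 87.8 rad/s
x = r cosθ ⇒ ẍ = −rω² cosθ (ω constant).
|a| = rω²|cosθ| = 0.0308·(87.8)²·|cos 44.8°| = 168.47 m/s².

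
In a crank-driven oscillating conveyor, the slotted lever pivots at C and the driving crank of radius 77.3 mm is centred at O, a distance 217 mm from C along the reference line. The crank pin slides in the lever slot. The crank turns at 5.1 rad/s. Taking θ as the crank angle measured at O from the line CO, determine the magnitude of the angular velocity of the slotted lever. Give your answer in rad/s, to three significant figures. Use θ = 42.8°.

ω = 5.1 rad/s
Crank pin A relative to C: A = (d + r cosθ, r sinθ); lever angle φ = atan2(r sinθ, d + r cosθ).
Differentiating tanφ: φ̇ = rω(d cosθ + r)/(d² + r² + 2dr cosθ).
d² + r² + 2dr cosθ = |CA|² = 0.0776796 m²;  d cosθ + r = +0.23652 m.
|ω_lever| = |0.0773·5.1·+0.23652| / 0.0776796 = 1.2004 rad/s.

1.20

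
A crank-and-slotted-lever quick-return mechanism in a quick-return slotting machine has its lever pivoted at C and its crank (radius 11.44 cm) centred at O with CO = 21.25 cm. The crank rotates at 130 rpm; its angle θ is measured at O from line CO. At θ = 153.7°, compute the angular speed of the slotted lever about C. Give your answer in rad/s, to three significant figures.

8.09

ω = 13.61 rad/s (from 130 rpm).
Crank pin A relative to C: A = (d + r cosθ, r sinθ); lever angle φ = atan2(r sinθ, d + r cosθ).
Differentiating tanφ: φ̇ = rω(d cosθ + r)/(d² + r² + 2dr cosθ).
d² + r² + 2dr cosθ = |CA|² = 0.0146564 m²;  d cosθ + r = -0.076103 m.
|ω_lever| = |0.1144·13.61·-0.076103| / 0.0146564 = 8.0867 rad/s.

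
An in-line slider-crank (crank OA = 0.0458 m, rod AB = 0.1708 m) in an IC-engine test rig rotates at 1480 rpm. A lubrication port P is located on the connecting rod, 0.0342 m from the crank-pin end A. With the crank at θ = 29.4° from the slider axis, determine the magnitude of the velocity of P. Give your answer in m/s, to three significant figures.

6.15

ω = 155 rad/s.  Crank-pin speed |V_A| = rω = 7.0983 m/s, perpendicular to OA.
Rod angle: sinφ = −(r/L) sinθ ⇒ φ = -7.564°; ω_rod = −rω cosθ/√(L²−r²sin²θ) = -36.525 rad/s.
V_P = V_A + ω_rod × AP, with AP = 0.0342 m along the rod.
Components: V_Px = −rω sinθ − a·ω_rod·sinφ = -3.649 m/s;  V_Py = rω cosθ + a·ω_rod·cosφ = +4.9459 m/s.
|V_P| = √(V_Px² + V_Py²) = 6.1463 m/s.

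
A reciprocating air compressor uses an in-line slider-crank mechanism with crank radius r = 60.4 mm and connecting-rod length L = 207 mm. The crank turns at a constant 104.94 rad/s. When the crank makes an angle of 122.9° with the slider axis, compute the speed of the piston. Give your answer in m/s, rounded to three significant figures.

ω = 104.9 rad/s
For an in-line slider-crank, x = r cosθ + √(L² − r² sin²θ), so v = −rω sinθ·[1 + r cosθ/√(L² − r² sin²θ)].
With r = 0.0604 m, L = 0.207 m, θ = 122.9°: √(L² − r² sin²θ) = 0.20069 m.
v = −0.0604·104.9·0.83962·[1 + 0.0604·-0.54317/0.20069] = -4.4519 m/s.
|v| = 4.4519 m/s.

4.45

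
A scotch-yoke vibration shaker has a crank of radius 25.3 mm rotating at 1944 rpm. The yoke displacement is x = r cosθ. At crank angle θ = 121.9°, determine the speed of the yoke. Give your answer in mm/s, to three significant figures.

4370

ω = 203.6 rad/s (from 1944 rpm).
x = r cosθ ⇒ ẋ = −rω sinθ.
|v| = rω|sinθ| = 0.0253·203.6·|sin 121.9°| = 4.3726 m/s = 4372.6 mm/s.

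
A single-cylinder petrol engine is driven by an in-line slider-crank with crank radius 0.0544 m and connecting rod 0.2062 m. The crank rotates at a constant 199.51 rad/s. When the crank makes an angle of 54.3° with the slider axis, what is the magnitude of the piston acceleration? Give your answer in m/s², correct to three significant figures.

1090

ω = 199.5 rad/s
x(θ) = r cosθ + √(L² − r² sin²θ); with ω constant, a = ω²·d²x/dθ².
d²x/dθ² = −r cosθ − r²(cos2θ)/√u − r⁴ sin²2θ/(4u^{3/2}),  u = L² − r² sin²θ = 0.0405668 m².
Substituting r = 0.0544 m, L = 0.2062 m, θ = 54.3°: d²x/dθ² = -0.027299 m.
a = ω²·d²x/dθ² = (199.5)²·(-0.027299) = -1086.6 m/s²;  |a| = 1086.6 m/s².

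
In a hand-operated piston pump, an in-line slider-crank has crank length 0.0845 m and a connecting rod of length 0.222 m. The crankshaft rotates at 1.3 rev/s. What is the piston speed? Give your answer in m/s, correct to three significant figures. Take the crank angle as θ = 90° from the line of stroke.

0.690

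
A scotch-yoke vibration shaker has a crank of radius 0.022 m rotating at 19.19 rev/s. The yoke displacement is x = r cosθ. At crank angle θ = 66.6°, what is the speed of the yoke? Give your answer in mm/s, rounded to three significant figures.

2430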